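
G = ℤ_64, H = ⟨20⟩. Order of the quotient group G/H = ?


|⟨20⟩| = n / gcd(20, 64) = 64 / 4 = 16
H is normal (ℤ_64 is abelian).
|G/H| = |G| / |H| = 64 / 16 = 4

|G/H| = 4


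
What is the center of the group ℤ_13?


Z(G) = {g ∈ G | gx = xg for all x ∈ G}
ℤ_13 is abelian, so Z(G) = G

Z(ℤ_13) = ℤ_13


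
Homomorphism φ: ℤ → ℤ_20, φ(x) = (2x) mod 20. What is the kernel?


Kernel = preimage of identity
ker(φ) = {x ∈ ℤ : 2x ≡ 0 (mod 20)}. gcd(2,20) = 2, so 2x ≡ 0 (mod 20) ⟺ x ≡ 0 (mod 20/2 = 10). Hence ker(φ) = 10ℤ

ker(φ) = 10ℤ


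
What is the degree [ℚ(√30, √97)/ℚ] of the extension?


[ℚ(√30,√97):ℚ] = [ℚ(√30,√97):ℚ(√30)]·[ℚ(√30):ℚ] = 2·2 = 4

[ℚ(√30, √97)/ℚ] = 4


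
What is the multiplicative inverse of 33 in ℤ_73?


Use the extended Euclidean algorithm to write 1 = 33·s + 73·t; then s mod 73 is the inverse.
Euclidean algorithm:
  33 = 0·73 + 33
  73 = 2·33 + 7
  33 = 4·7 + 5
  7 = 1·5 + 2
  5 = 2·2 + 1
  2 = 2·1 + 0
gcd(33,73) = 1
Back-substitution gives: 33·(31) + 73·(-14) = 1
So 33⁻¹ ≡ 31 ≡ 31 (mod 73)
Check: 33 × 31 = 1023 ≡ 1 (mod 73) ✓

33⁻¹ ≡ 31 (mod 73)


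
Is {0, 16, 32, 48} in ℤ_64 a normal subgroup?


H = {0, 16, 32, 48} in ℤ_64
ℤ_64 is abelian; every subgroup of an abelian group is normal

Yes, normal subgroup


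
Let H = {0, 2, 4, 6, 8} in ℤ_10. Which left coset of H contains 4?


4 + H = {4 + h (mod 10) : h ∈ H}
4+0=4, 4+2=6, 4+4=8, 4+6=0, 4+8=2
4 + H = {0, 2, 4, 6, 8} = 0 + H

4 + H = {0, 2, 4, 6, 8}


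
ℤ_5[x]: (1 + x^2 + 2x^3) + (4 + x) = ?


Add coefficients mod 5:
x^0: 1 + 4 = 0 (mod 5)
x^1: 0 + 1 = 1 (mod 5)
x^2: 1 + 0 = 1 (mod 5)
x^3: 2 + 0 = 2 (mod 5)
Result: x + x^2 + 2x^3

f + g = x + x^2 + 2x^3


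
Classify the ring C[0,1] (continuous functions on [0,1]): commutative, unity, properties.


pointwise +,× is commutative with unity (constant 1); but bump functions with disjoint support multiply to 0 — zero divisors, so not an integral domain
Commutative: Yes
Integral domain: No
Has unity: Yes

C[0,1] (continuous functions on [0,1]): Commutative=Yes, Unity=Yes


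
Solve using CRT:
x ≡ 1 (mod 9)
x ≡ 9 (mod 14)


m₁ = 9, m₂ = 14, gcd = 1, so CRT applies. M = m₁·m₂ = 126
Let M₁ = M/m₁ = 14, M₂ = M/m₂ = 9
Find y₁ ≡ M₁⁻¹ (mod m₁): 14⁻¹ ≡ 2 (mod 9)
Find y₂ ≡ M₂⁻¹ (mod m₂): 9⁻¹ ≡ 11 (mod 14)
x = a₁·M₁·y₁ + a₂·M₂·y₂ = 1·14·2 + 9·9·11 = 919
Reduce mod 126: x ≡ 37
Check: 37 mod 9 = 1 ✓, 37 mod 14 = 9 ✓

x ≡ 37 (mod 126)


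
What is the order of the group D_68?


|D_n| = 2n (n rotations and n reflections)
|D_68| = 2×68 = 136

|D_68| = 136


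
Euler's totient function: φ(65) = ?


Factor n: 65 = 5 × 13
φ(n) = n · ∏(1 - 1/p) over distinct primes p | n
φ(65) = 65 · (1 - 1/5) · (1 - 1/13) = 48

φ(65) = 48


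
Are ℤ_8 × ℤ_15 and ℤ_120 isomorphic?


Comparing ℤ_8 × ℤ_15 and ℤ_120:
gcd(8,15) = 1, so ℤ_8 × ℤ_15 ≅ ℤ_120 (CRT)

Yes, ℤ_8 × ℤ_15 ≅ ℤ_120


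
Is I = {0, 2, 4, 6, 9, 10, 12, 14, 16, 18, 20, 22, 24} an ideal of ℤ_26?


Check ideal conditions for I = {0, 2, 4, 6, 9, 10, 12, 14, 16, 18, 20, 22, 24} in ℤ_26:
(1) I is an additive subgroup? No
(2) For r ∈ ℤ_26 and a ∈ I: r·a ∈ I? No  [counterexample: r=2, a=4, r·a mod 26 = 8 ∉ I]

No, I is not an ideal of ℤ_26


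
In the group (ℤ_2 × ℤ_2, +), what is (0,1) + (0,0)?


Operation: componentwise addition mod (2, 2)
(0,1) + (0,0) = ((a₁+b₁) mod 2, (a₂+b₂) mod 2) with a = (0,1), b = (0,0)

(0,1) + (0,0) = (0,1)


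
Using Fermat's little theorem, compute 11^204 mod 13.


Fermat's little theorem: if p is prime and gcd(a,p)=1, then a^(p-1) ≡ 1 (mod p)
p = 13 is prime, gcd(11,13) = 1
Reduce exponent: 204 mod 12 = 0
So 11^204 ≡ 11^0 (mod 13)
11^0 = 1

11^204 ≡ 1 (mod 13)


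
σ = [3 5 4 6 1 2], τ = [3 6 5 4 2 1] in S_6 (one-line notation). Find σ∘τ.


σ∘τ: apply τ first, then σ
1 →τ 3 →σ 4
2 →τ 6 →σ 2
3 →τ 5 →σ 1
4 →τ 4 →σ 6
5 →τ 2 →σ 5
6 →τ 1 →σ 3

σ∘τ = [4 2 1 6 5 3]


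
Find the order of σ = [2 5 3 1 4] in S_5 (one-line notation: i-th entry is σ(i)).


Cycle decomposition: (1 2 5 4)
Cycle lengths: 4
Order = lcm(4) = 4

ord(σ) = 4


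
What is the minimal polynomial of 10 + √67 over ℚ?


Let α = 10 + √67. Then α - 10 = √67, so (α - 10)² = 67, giving α² - 20α + 33 = 0. Degree 2 and α ∉ ℚ, so this is the minimal polynomial.

Minimal polynomial: x² - 20x + 33


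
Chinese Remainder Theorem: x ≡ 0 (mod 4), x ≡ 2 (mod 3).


m₁ = 4, m₂ = 3, gcd = 1, so CRT applies. M = m₁·m₂ = 12
Let M₁ = M/m₁ = 3, M₂ = M/m₂ = 4
Find y₁ ≡ M₁⁻¹ (mod m₁): 3⁻¹ ≡ 3 (mod 4)
Find y₂ ≡ M₂⁻¹ (mod m₂): 4⁻¹ ≡ 1 (mod 3)
x = a₁·M₁·y₁ + a₂·M₂·y₂ = 0·3·3 + 2·4·1 = 8
Reduce mod 12: x ≡ 8
Check: 8 mod 4 = 0 ✓, 8 mod 3 = 2 ✓

x ≡ 8 (mod 12)


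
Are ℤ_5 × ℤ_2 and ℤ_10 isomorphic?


Comparing ℤ_5 × ℤ_2 and ℤ_10:
gcd(5,2) = 1, so ℤ_5 × ℤ_2 ≅ ℤ_10 (CRT)

Yes, ℤ_5 × ℤ_2 ≅ ℤ_10


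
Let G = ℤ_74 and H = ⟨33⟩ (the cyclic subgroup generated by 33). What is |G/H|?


|⟨33⟩| = n / gcd(33, 74) = 74 / 1 = 74
H is normal (ℤ_74 is abelian).
|G/H| = |G| / |H| = 74 / 74 = 1

|G/H| = 1


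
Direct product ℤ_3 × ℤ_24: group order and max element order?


|ℤ_3 × ℤ_24| = 3 × 24 = 72
Max element order = lcm(3,24) = 24
Cyclic? No (gcd=3)

|ℤ_3×ℤ_24| = 72, max element order = 24


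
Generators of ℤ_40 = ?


g generates ℤ_n iff gcd(g,n) = 1
Prime factors of 40: 2, 5
Generators are g ∈ {1,...,39} not divisible by any of these primes.
Generators: {1, 3, 7, 9, 11, 13, 17, 19, 21, 23, 27, 29, 31, 33, 37, 39}
Number of generators = φ(40) = 16

Generators of ℤ_40 = {1, 3, 7, 9, 11, 13, 17, 19, 21, 23, 27, 29, 31, 33, 37, 39}


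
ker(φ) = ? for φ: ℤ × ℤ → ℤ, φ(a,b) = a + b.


Kernel = preimage of identity
ker(φ) = {(a,b) ∈ ℤ² | a+b = 0} = {(a,-a) | a ∈ ℤ}

ker(φ) = {(a,-a) | a ∈ ℤ}


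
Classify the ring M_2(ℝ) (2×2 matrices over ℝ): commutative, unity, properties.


Matrix multiplication is non-commutative for n ≥ 2; the identity matrix I is the unity; singular matrices give zero divisors, so not an integral domain
Commutative: No
Integral domain: No
Has unity: Yes

M_2(ℝ) (2×2 matrices over ℝ): Commutative=No, Unity=Yes


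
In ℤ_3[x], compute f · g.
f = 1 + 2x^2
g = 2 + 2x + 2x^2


Expand and collect like terms; reduce coefficients mod 3:
x^0: 1·2 = 2 ≡ 2 (mod 3)
x^1: 1·2 + 0·2 = 2 ≡ 2 (mod 3)
x^2: 1·2 + 0·2 + 2·2 = 6 ≡ 0 (mod 3)
x^3: 0·2 + 2·2 = 4 ≡ 1 (mod 3)
x^4: 2·2 = 4 ≡ 1 (mod 3)
Result: 2 + 2x + x^3 + x^4

f · g = 2 + 2x + x^3 + x^4


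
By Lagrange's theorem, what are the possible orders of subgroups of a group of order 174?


Lagrange's theorem: |H| divides |G|
|G| = 174
Divisors of 174: 1, 2, 3, 6, 29, 58, 87, 174

Possible subgroup orders: {1, 2, 3, 6, 29, 58, 87, 174}


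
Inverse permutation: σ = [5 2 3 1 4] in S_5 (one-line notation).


To find σ⁻¹, swap domain and range:
σ(1) = 5 → σ⁻¹(5) = 1
σ(2) = 2 → σ⁻¹(2) = 2
σ(3) = 3 → σ⁻¹(3) = 3
σ(4) = 1 → σ⁻¹(1) = 4
σ(5) = 4 → σ⁻¹(4) = 5

σ⁻¹ = [4 2 3 5 1]


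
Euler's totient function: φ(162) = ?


Factor n: 162 = 2 × 3^4
φ(n) = n · ∏(1 - 1/p) over distinct primes p | n
φ(162) = 162 · (1 - 1/2) · (1 - 1/3) = 54

φ(162) = 54


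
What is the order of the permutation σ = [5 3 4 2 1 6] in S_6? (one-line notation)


Cycle decomposition: (1 5) (2 3 4)
Cycle lengths: 2, 3
Order = lcm(2, 3) = 6

ord(σ) = 6


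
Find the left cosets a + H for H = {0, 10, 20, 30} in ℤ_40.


H = {0, 10, 20, 30}, |H| = 4
Number of cosets = |G|/|H| = 40/4 = 10
0 + H = {0, 10, 20, 30}
1 + H = {1, 11, 21, 31}
2 + H = {2, 12, 22, 32}
3 + H = {3, 13, 23, 33}
4 + H = {4, 14, 24, 34}
5 + H = {5, 15, 25, 35}
6 + H = {6, 16, 26, 36}
7 + H = {7, 17, 27, 37}
8 + H = {8, 18, 28, 38}
9 + H = {9, 19, 29, 39}

Cosets: 0+H={0,10,20,30}; 1+H={1,11,21,31}; 2+H={2,12,22,32}; 3+H={3,13,23,33}; 4+H={4,14,24,34}; 5+H={5,15,25,35}; 6+H={6,16,26,36}; 7+H={7,17,27,37}; 8+H={8,18,28,38}; 9+H={9,19,29,39}


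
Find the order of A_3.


|A_n| = n!/2 (even permutations)
|A_3| = 3!/2 = 6/2 = 3

|A_3| = 3


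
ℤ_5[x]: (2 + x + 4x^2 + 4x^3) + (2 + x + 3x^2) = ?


Add coefficients mod 5:
x^0: 2 + 2 = 4 (mod 5)
x^1: 1 + 1 = 2 (mod 5)
x^2: 4 + 3 = 2 (mod 5)
x^3: 4 + 0 = 4 (mod 5)
Result: 4 + 2x + 2x^2 + 4x^3

f + g = 4 + 2x + 2x^2 + 4x^3


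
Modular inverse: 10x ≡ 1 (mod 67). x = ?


Use the extended Euclidean algorithm to write 1 = 10·s + 67·t; then s mod 67 is the inverse.
Euclidean algorithm:
  10 = 0·67 + 10
  67 = 6·10 + 7
  10 = 1·7 + 3
  7 = 2·3 + 1
  3 = 3·1 + 0
gcd(10,67) = 1
Back-substitution gives: 10·(-20) + 67·(3) = 1
So 10⁻¹ ≡ -20 ≡ 47 (mod 67)
Check: 10 × 47 = 470 ≡ 1 (mod 67) ✓

10⁻¹ ≡ 47 (mod 67)


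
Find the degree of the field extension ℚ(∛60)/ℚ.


∛60 has minimal polynomial x³ - 60 (irreducible over ℚ since 60 is not a perfect cube)

[ℚ(∛60)/ℚ] = 3


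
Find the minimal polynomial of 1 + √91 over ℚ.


Let α = 1 + √91. Then α - 1 = √91, so (α - 1)² = 91, giving α² - 2α - 90 = 0. Degree 2 and α ∉ ℚ, so this is the minimal polynomial.

Minimal polynomial: x² - 2x - 90


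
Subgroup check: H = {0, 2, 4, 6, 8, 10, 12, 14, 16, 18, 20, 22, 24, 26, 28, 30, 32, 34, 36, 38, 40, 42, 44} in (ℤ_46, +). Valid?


Subgroup test for H = {0, 2, 4, 6, 8, 10, 12, 14, 16, 18, 20, 22, 24, 26, 28, 30, 32, 34, 36, 38, 40, 42, 44} in (ℤ_46, +):
(1) 0 ∈ H? Yes
(2) Closure: for all a,b ∈ H, (a+b) mod 46 ∈ H? Yes
(3) Inverses: for all a ∈ H, -a mod 46 ∈ H? Yes

Yes, H is a subgroup of ℤ_46


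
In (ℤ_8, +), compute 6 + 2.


Operation: addition mod 8
6 + 2 = (a + b) mod 8 with a = 6, b = 2

6 + 2 = 0


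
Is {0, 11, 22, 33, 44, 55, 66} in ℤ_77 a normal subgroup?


H = {0, 11, 22, 33, 44, 55, 66} in ℤ_77
ℤ_77 is abelian; every subgroup of an abelian group is normal

Yes, normal subgroup


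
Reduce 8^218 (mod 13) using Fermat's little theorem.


Fermat's little theorem: if p is prime and gcd(a,p)=1, then a^(p-1) ≡ 1 (mod p)
p = 13 is prime, gcd(8,13) = 1
Reduce exponent: 218 mod 12 = 2
So 8^218 ≡ 8^2 (mod 13)
8^2 mod 13 = 12

8^218 ≡ 12 (mod 13)


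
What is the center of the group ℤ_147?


Z(G) = {g ∈ G | gx = xg for all x ∈ G}
ℤ_147 is abelian, so Z(G) = G

Z(ℤ_147) = ℤ_147


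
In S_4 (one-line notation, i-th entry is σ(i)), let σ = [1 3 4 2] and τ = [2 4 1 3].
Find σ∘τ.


σ∘τ: apply τ first, then σ
1 →τ 2 →σ 3
2 →τ 4 →σ 2
3 →τ 1 →σ 1
4 →τ 3 →σ 4

σ∘τ = [3 2 1 4]


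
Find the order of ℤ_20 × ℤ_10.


|A × B| = |A| · |B|
|ℤ_20 × ℤ_10| = 20 × 10 = 200

|ℤ_20 × ℤ_10| = 200


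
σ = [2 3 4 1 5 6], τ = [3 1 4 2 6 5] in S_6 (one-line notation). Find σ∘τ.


σ∘τ: apply τ first, then σ
1 →τ 3 →σ 4
2 →τ 1 →σ 2
3 →τ 4 →σ 1
4 →τ 2 →σ 3
5 →τ 6 →σ 6
6 →τ 5 →σ 5

σ∘τ = [4 2 1 3 6 5]


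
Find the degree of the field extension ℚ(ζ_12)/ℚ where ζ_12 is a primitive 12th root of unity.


[ℚ(ζ_n):ℚ] = deg Φ_n(x) = φ(n). Here φ(12) = 4

[ℚ(ζ_12)/ℚ where ζ_12 is a primitive 12th root of unity] = 4


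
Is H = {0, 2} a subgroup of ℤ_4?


Subgroup test for H = {0, 2} in (ℤ_4, +):
(1) 0 ∈ H? Yes
(2) Closure: for all a,b ∈ H, (a+b) mod 4 ∈ H? Yes
(3) Inverses: for all a ∈ H, -a mod 4 ∈ H? Yes

Yes, H is a subgroup of ℤ_4


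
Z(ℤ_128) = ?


Z(G) = {g ∈ G | gx = xg for all x ∈ G}
ℤ_128 is abelian, so Z(G) = G

Z(ℤ_128) = ℤ_128


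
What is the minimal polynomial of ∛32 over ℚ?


∛32 satisfies x³ - 32 = 0, irreducible over ℚ (no rational root; 32 is not a perfect cube)

Minimal polynomial: x³ - 32


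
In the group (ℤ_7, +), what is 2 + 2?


Operation: addition mod 7
2 + 2 = (a + b) mod 7 with a = 2, b = 2

2 + 2 = 4


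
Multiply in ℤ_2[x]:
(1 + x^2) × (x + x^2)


Expand and collect like terms; reduce coefficients mod 2:
x^0: 1·0 = 0 ≡ 0 (mod 2)
x^1: 1·1 + 0·0 = 1 ≡ 1 (mod 2)
x^2: 1·1 + 0·1 + 1·0 = 1 ≡ 1 (mod 2)
x^3: 0·1 + 1·1 = 1 ≡ 1 (mod 2)
x^4: 1·1 = 1 ≡ 1 (mod 2)
Result: x + x^2 + x^3 + x^4

f · g = x + x^2 + x^3 + x^4


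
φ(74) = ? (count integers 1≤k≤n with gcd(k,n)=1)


Factor n: 74 = 2 × 37
φ(n) = n · ∏(1 - 1/p) over distinct primes p | n
φ(74) = 74 · (1 - 1/2) · (1 - 1/37) = 36

φ(74) = 36


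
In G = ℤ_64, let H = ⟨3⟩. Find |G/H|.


|⟨3⟩| = n / gcd(3, 64) = 64 / 1 = 64
H is normal (ℤ_64 is abelian).
|G/H| = |G| / |H| = 64 / 64 = 1

|G/H| = 1


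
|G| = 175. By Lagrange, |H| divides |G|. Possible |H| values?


Lagrange's theorem: |H| divides |G|
|G| = 175
Divisors of 175: 1, 5, 7, 25, 35, 175

Possible subgroup orders: {1, 5, 7, 25, 35, 175}


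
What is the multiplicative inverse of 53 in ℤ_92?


Use the extended Euclidean algorithm to write 1 = 53·s + 92·t; then s mod 92 is the inverse.
Euclidean algorithm:
  53 = 0·92 + 53
  92 = 1·53 + 39
  53 = 1·39 + 14
  39 = 2·14 + 11
  14 = 1·11 + 3
  11 = 3·3 + 2
  3 = 1·2 + 1
  2 = 2·1 + 0
gcd(53,92) = 1
Back-substitution gives: 53·(33) + 92·(-19) = 1
So 53⁻¹ ≡ 33 ≡ 33 (mod 92)
Check: 53 × 33 = 1749 ≡ 1 (mod 92) ✓

53⁻¹ ≡ 33 (mod 92)


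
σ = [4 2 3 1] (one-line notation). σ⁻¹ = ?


To find σ⁻¹, swap domain and range:
σ(1) = 4 → σ⁻¹(4) = 1
σ(2) = 2 → σ⁻¹(2) = 2
σ(3) = 3 → σ⁻¹(3) = 3
σ(4) = 1 → σ⁻¹(1) = 4

σ⁻¹ = [4 2 3 1]


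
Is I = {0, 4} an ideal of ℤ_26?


Check ideal conditions for I = {0, 4} in ℤ_26:
(1) I is an additive subgroup? No
(2) For r ∈ ℤ_26 and a ∈ I: r·a ∈ I? No  [counterexample: r=2, a=4, r·a mod 26 = 8 ∉ I]

No, I is not an ideal of ℤ_26


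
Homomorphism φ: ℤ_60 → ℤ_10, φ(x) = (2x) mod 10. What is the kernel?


Kernel = preimage of identity
ker(φ) = {x ∈ ℤ_60 : 2x ≡ 0 (mod 10)}. Since 10 | 60, φ is well-defined. The kernel is the cyclic subgroup ⟨5⟩ of ℤ_60 (order 12), i.e. {0, 5, 10, 15, 20, 25, 30, 35, 40, 45, 50, 55}

ker(φ) = {0, 5, 10, 15, 20, 25, 30, 35, 40, 45, 50, 55}


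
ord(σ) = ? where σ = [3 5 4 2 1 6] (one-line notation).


Cycle decomposition: (1 3 4 2 5)
Cycle lengths: 5
Order = lcm(5) = 5

ord(σ) = 5


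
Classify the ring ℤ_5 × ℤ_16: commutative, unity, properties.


Direct product ring; commutative with unity (1,1); but (1,0)·(0,1) = (0,0) gives zero divisors, so not an integral domain
Commutative: Yes
Integral domain: No
Has unity: Yes

ℤ_5 × ℤ_16: Commutative=Yes, Unity=Yes


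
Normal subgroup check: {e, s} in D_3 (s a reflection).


H = {e, s} in D_3 (s a reflection)
r·s·r⁻¹ = sr⁻² ≠ s for n ≥ 3, so {e, s} is not closed under conjugation

No, not a normal subgroup


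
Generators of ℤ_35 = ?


g generates ℤ_n iff gcd(g,n) = 1
Prime factors of 35: 5, 7
Generators are g ∈ {1,...,34} not divisible by any of these primes.
Generators: {1, 2, 3, 4, 6, 8, 9, 11, 12, 13, 16, 17, 18, 19, 22, 23, 24, 26, 27, 29, 31, 32, 33, 34}
Number of generators = φ(35) = 24

Generators of ℤ_35 = {1, 2, 3, 4, 6, 8, 9, 11, 12, 13, 16, 17, 18, 19, 22, 23, 24, 26, 27, 29, 31, 32, 33, 34}


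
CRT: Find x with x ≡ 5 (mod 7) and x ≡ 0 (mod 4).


m₁ = 7, m₂ = 4, gcd = 1, so CRT applies. M = m₁·m₂ = 28
Let M₁ = M/m₁ = 4, M₂ = M/m₂ = 7
Find y₁ ≡ M₁⁻¹ (mod m₁): 4⁻¹ ≡ 2 (mod 7)
Find y₂ ≡ M₂⁻¹ (mod m₂): 7⁻¹ ≡ 3 (mod 4)
x = a₁·M₁·y₁ + a₂·M₂·y₂ = 5·4·2 + 0·7·3 = 40
Reduce mod 28: x ≡ 12
Check: 12 mod 7 = 5 ✓, 12 mod 4 = 0 ✓

x ≡ 12 (mod 28)


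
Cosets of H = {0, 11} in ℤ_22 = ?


H = {0, 11}, |H| = 2
Number of cosets = |G|/|H| = 22/2 = 11
0 + H = {0, 11}
1 + H = {1, 12}
2 + H = {2, 13}
3 + H = {3, 14}
4 + H = {4, 15}
5 + H = {5, 16}
6 + H = {6, 17}
7 + H = {7, 18}
8 + H = {8, 19}
9 + H = {9, 20}
10 + H = {10, 21}

Cosets: 0+H={0,11}; 1+H={1,12}; 2+H={2,13}; 3+H={3,14}; 4+H={4,15}; 5+H={5,16}; 6+H={6,17}; 7+H={7,18}; 8+H={8,19}; 9+H={9,20}; 10+H={10,21}


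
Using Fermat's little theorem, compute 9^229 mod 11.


Fermat's little theorem: if p is prime and gcd(a,p)=1, then a^(p-1) ≡ 1 (mod p)
p = 11 is prime, gcd(9,11) = 1
Reduce exponent: 229 mod 10 = 9
So 9^229 ≡ 9^9 (mod 11)
9^9 mod 11 = 5

9^229 ≡ 5 (mod 11)


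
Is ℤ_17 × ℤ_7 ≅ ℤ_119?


Comparing ℤ_17 × ℤ_7 and ℤ_119:
gcd(17,7) = 1, so ℤ_17 × ℤ_7 ≅ ℤ_119 (CRT)

Yes, ℤ_17 × ℤ_7 ≅ ℤ_119


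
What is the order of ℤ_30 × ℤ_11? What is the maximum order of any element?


|ℤ_30 × ℤ_11| = 30 × 11 = 330
Max element order = lcm(30,11) = 330
Cyclic? Yes (gcd=1)

|ℤ_30×ℤ_11| = 330, max element order = 330


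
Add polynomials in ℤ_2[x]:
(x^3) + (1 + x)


Add coefficients mod 2:
x^0: 0 + 1 = 1 (mod 2)
x^1: 0 + 1 = 1 (mod 2)
x^2: 0 + 0 = 0 (mod 2)
x^3: 1 + 0 = 1 (mod 2)
Result: 1 + x + x^3

f + g = 1 + x + x^3


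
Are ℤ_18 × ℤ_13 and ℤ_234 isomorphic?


Comparing ℤ_18 × ℤ_13 and ℤ_234:
gcd(18,13) = 1, so ℤ_18 × ℤ_13 ≅ ℤ_234 (CRT)

Yes, ℤ_18 × ℤ_13 ≅ ℤ_234


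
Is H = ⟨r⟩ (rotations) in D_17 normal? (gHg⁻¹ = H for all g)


H = ⟨r⟩ (rotations) in D_17
The rotation subgroup ⟨r⟩ has index 2 in D_17, so it is normal

Yes, normal subgroup


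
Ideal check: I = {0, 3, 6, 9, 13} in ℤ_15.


Check ideal conditions for I = {0, 3, 6, 9, 13} in ℤ_15:
(1) I is an additive subgroup? No
(2) For r ∈ ℤ_15 and a ∈ I: r·a ∈ I? No  [counterexample: r=2, a=6, r·a mod 15 = 12 ∉ I]

No, I is not an ideal of ℤ_15


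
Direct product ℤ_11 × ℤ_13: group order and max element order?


|ℤ_11 × ℤ_13| = 11 × 13 = 143
Max element order = lcm(11,13) = 143
Cyclic? Yes (gcd=1)

|ℤ_11×ℤ_13| = 143, max element order = 143


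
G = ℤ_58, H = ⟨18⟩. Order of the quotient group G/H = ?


|⟨18⟩| = n / gcd(18, 58) = 58 / 2 = 29
H is normal (ℤ_58 is abelian).
|G/H| = |G| / |H| = 58 / 29 = 2

|G/H| = 2


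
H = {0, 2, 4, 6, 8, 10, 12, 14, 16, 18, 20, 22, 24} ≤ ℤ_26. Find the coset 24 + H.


24 + H = {24 + h (mod 26) : h ∈ H}
24+0=24, 24+2=0, 24+4=2, 24+6=4, 24+8=6, 24+10=8, 24+12=10, 24+14=12, 24+16=14, 24+18=16, 24+20=18, 24+22=20, 24+24=22
24 + H = {0, 2, 4, 6, 8, 10, 12, 14, 16, 18, 20, 22, 24} = 0 + H

24 + H = {0, 2, 4, 6, 8, 10, 12, 14, 16, 18, 20, 22, 24}


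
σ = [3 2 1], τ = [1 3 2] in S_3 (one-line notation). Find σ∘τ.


σ∘τ: apply τ first, then σ
1 →τ 1 →σ 3
2 →τ 3 →σ 1
3 →τ 2 →σ 2

σ∘τ = [3 1 2]


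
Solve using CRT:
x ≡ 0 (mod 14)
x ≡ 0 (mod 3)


m₁ = 14, m₂ = 3, gcd = 1, so CRT applies. M = m₁·m₂ = 42
Let M₁ = M/m₁ = 3, M₂ = M/m₂ = 14
Find y₁ ≡ M₁⁻¹ (mod m₁): 3⁻¹ ≡ 5 (mod 14)
Find y₂ ≡ M₂⁻¹ (mod m₂): 14⁻¹ ≡ 2 (mod 3)
x = a₁·M₁·y₁ + a₂·M₂·y₂ = 0·3·5 + 0·14·2 = 0
Reduce mod 42: x ≡ 0
Check: 0 mod 14 = 0 ✓, 0 mod 3 = 0 ✓

x ≡ 0 (mod 42)


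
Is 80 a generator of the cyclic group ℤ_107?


g generates ℤ_n iff gcd(g, n) = 1
gcd(80, 107) = 1
Since gcd = 1, 80 is a generator.

Yes, 80 generates ℤ_107


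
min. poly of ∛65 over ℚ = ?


∛65 satisfies x³ - 65 = 0, irreducible over ℚ (no rational root; 65 is not a perfect cube)

Minimal polynomial: x³ - 65


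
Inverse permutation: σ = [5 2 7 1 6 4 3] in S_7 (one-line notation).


To find σ⁻¹, swap domain and range:
σ(1) = 5 → σ⁻¹(5) = 1
σ(2) = 2 → σ⁻¹(2) = 2
σ(3) = 7 → σ⁻¹(7) = 3
σ(4) = 1 → σ⁻¹(1) = 4
σ(5) = 6 → σ⁻¹(6) = 5
σ(6) = 4 → σ⁻¹(4) = 6
σ(7) = 3 → σ⁻¹(3) = 7

σ⁻¹ = [4 2 7 6 1 5 3]


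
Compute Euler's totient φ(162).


Factor n: 162 = 2 × 3^4
φ(n) = n · ∏(1 - 1/p) over distinct primes p | n
φ(162) = 162 · (1 - 1/2) · (1 - 1/3) = 54

φ(162) = 54


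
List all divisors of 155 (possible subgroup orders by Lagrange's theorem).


Lagrange's theorem: |H| divides |G|
|G| = 155
Divisors of 155: 1, 5, 31, 155

Possible subgroup orders: {1, 5, 31, 155}


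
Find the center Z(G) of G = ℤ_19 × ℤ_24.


Z(G) = {g ∈ G | gx = xg for all x ∈ G}
Direct product of abelian groups is abelian, so Z(G) = G

Z(ℤ_19 × ℤ_24) = ℤ_19 × ℤ_24


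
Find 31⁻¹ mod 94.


Use the extended Euclidean algorithm to write 1 = 31·s + 94·t; then s mod 94 is the inverse.
Euclidean algorithm:
  31 = 0·94 + 31
  94 = 3·31 + 1
  31 = 31·1 + 0
gcd(31,94) = 1
Back-substitution gives: 31·(-3) + 94·(1) = 1
So 31⁻¹ ≡ -3 ≡ 91 (mod 94)
Check: 31 × 91 = 2821 ≡ 1 (mod 94) ✓

31⁻¹ ≡ 91 (mod 94)


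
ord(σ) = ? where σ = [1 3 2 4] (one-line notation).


Cycle decomposition: (2 3)
Cycle lengths: 2
Order = lcm(2) = 2

ord(σ) = 2


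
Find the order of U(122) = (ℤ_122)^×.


U(n) is the group of units mod n; |U(n)| = φ(n)
|U(122)| = φ(122) = 60

|U(122) = (ℤ_122)^×| = 60


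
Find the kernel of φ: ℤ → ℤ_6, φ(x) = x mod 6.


Kernel = preimage of identity
ker(φ) = {x ∈ ℤ : x ≡ 0 (mod 6)} = 6ℤ = {0, ±6, ±12, ...}

ker(φ) = 6ℤ


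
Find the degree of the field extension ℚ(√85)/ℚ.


√85 has minimal polynomial x² - 85 (irreducible over ℚ since 85 is squarefree)

[ℚ(√85)/ℚ] = 2


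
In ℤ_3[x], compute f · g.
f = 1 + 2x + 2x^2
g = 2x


Expand and collect like terms; reduce coefficients mod 3:
x^0: 1·0 = 0 ≡ 0 (mod 3)
x^1: 1·2 + 2·0 = 2 ≡ 2 (mod 3)
x^2: 2·2 + 2·0 = 4 ≡ 1 (mod 3)
x^3: 2·2 = 4 ≡ 1 (mod 3)
Result: 2x + x^2 + x^3

f · g = 2x + x^2 + x^3


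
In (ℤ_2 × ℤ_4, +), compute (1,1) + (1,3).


Operation: componentwise addition mod (2, 4)
(1,1) + (1,3) = ((a₁+b₁) mod 2, (a₂+b₂) mod 4) with a = (1,1), b = (1,3)

(1,1) + (1,3) = (0,0)


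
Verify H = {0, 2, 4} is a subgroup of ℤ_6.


Subgroup test for H = {0, 2, 4} in (ℤ_6, +):
(1) 0 ∈ H? Yes
(2) Closure: for all a,b ∈ H, (a+b) mod 6 ∈ H? Yes
(3) Inverses: for all a ∈ H, -a mod 6 ∈ H? Yes

Yes, H is a subgroup of ℤ_6


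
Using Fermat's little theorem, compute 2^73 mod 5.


Fermat's little theorem: if p is prime and gcd(a,p)=1, then a^(p-1) ≡ 1 (mod p)
p = 5 is prime, gcd(2,5) = 1
Reduce exponent: 73 mod 4 = 1
So 2^73 ≡ 2^1 (mod 5)
2^1 mod 5 = 2

2^73 ≡ 2 (mod 5)


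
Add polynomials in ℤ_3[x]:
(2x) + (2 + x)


Add coefficients mod 3:
x^0: 0 + 2 = 2 (mod 3)
x^1: 2 + 1 = 0 (mod 3)
Result: 2

f + g = 2


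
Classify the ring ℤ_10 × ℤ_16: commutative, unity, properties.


Direct product ring; commutative with unity (1,1); but (1,0)·(0,1) = (0,0) gives zero divisors, so not an integral domain
Commutative: Yes
Integral domain: No
Has unity: Yes

ℤ_10 × ℤ_16: Commutative=Yes, Unity=Yes


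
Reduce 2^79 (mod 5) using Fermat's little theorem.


Fermat's little theorem: if p is prime and gcd(a,p)=1, then a^(p-1) ≡ 1 (mod p)
p = 5 is prime, gcd(2,5) = 1
Reduce exponent: 79 mod 4 = 3
So 2^79 ≡ 2^3 (mod 5)
2^3 mod 5 = 3

2^79 ≡ 3 (mod 5)


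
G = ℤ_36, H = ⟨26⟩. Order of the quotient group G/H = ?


|⟨26⟩| = n / gcd(26, 36) = 36 / 2 = 18
H is normal (ℤ_36 is abelian).
|G/H| = |G| / |H| = 36 / 18 = 2

|G/H| = 2


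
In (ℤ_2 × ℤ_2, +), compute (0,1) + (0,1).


Operation: componentwise addition mod (2, 2)
(0,1) + (0,1) = ((a₁+b₁) mod 2, (a₂+b₂) mod 2) with a = (0,1), b = (0,1)

(0,1) + (0,1) = (0,0)


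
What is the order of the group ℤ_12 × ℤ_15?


|A × B| = |A| · |B|
|ℤ_12 × ℤ_15| = 12 × 15 = 180

|ℤ_12 × ℤ_15| = 180


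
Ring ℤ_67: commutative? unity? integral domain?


ℤ_67 is a commutative ring with unity 1; 67 is prime, so ℤ_67 is a field (hence an integral domain)
Commutative: Yes
Integral domain: Yes
Has unity: Yes

ℤ_67: Commutative=Yes, Unity=Yes


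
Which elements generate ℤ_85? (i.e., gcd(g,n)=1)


g generates ℤ_n iff gcd(g,n) = 1
Prime factors of 85: 5, 17
Generators are g ∈ {1,...,84} not divisible by any of these primes.
Generators: {1, 2, 3, 4, 6, 7, 8, 9, 11, 12, 13, 14, 16, 18, 19, 21, 22, 23, 24, 26, 27, 28, 29, 31, 32, 33, 36, 37, 38, 39, 41, 42, 43, 44, 46, 47, 48, 49, 52, 53, 54, 56, 57, 58, 59, 61, 62, 63, 64, 66, 67, 69, 71, 72, 73, 74, 76, 77, 78, 79, 81, 82, 83, 84}
Number of generators = φ(85) = 64

Generators of ℤ_85 = {1, 2, 3, 4, 6, 7, 8, 9, 11, 12, 13, 14, 16, 18, 19, 21, 22, 23, 24, 26, 27, 28, 29, 31, 32, 33, 36, 37, 38, 39, 41, 42, 43, 44, 46, 47, 48, 49, 52, 53, 54, 56, 57, 58, 59, 61, 62, 63, 64, 66, 67, 69, 71, 72, 73, 74, 76, 77, 78, 79, 81, 82, 83, 84}


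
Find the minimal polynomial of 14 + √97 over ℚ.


Let α = 14 + √97. Then α - 14 = √97, so (α - 14)² = 97, giving α² - 28α + 99 = 0. Degree 2 and α ∉ ℚ, so this is the minimal polynomial.

Minimal polynomial: x² - 28x + 99


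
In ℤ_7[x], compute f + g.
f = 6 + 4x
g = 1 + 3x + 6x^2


Add coefficients mod 7:
x^0: 6 + 1 = 0 (mod 7)
x^1: 4 + 3 = 0 (mod 7)
x^2: 0 + 6 = 6 (mod 7)
Result: 6x^2

f + g = 6x^2


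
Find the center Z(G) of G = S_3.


Z(G) = {g ∈ G | gx = xg for all x ∈ G}
S_n is non-abelian for n ≥ 3; Z(S_3) is trivial

Z(S_3) = {e}


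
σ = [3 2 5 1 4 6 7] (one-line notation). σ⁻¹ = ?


To find σ⁻¹, swap domain and range:
σ(1) = 3 → σ⁻¹(3) = 1
σ(2) = 2 → σ⁻¹(2) = 2
σ(3) = 5 → σ⁻¹(5) = 3
σ(4) = 1 → σ⁻¹(1) = 4
σ(5) = 4 → σ⁻¹(4) = 5
σ(6) = 6 → σ⁻¹(6) = 6
σ(7) = 7 → σ⁻¹(7) = 7

σ⁻¹ = [4 2 1 5 3 6 7]


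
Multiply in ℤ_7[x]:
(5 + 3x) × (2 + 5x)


Expand and collect like terms; reduce coefficients mod 7:
x^0: 5·2 = 10 ≡ 3 (mod 7)
x^1: 5·5 + 3·2 = 31 ≡ 3 (mod 7)
x^2: 3·5 = 15 ≡ 1 (mod 7)
Result: 3 + 3x + x^2

f · g = 3 + 3x + x^2


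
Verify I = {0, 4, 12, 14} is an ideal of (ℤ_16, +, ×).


Check ideal conditions for I = {0, 4, 12, 14} in ℤ_16:
(1) I is an additive subgroup? No
(2) For r ∈ ℤ_16 and a ∈ I: r·a ∈ I? No  [counterexample: r=2, a=4, r·a mod 16 = 8 ∉ I]

No, I is not an ideal of ℤ_16


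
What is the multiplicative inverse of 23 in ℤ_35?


Use the extended Euclidean algorithm to write 1 = 23·s + 35·t; then s mod 35 is the inverse.
Euclidean algorithm:
  23 = 0·35 + 23
  35 = 1·23 + 12
  23 = 1·12 + 11
  12 = 1·11 + 1
  11 = 11·1 + 0
gcd(23,35) = 1
Back-substitution gives: 23·(-3) + 35·(2) = 1
So 23⁻¹ ≡ -3 ≡ 32 (mod 35)
Check: 23 × 32 = 736 ≡ 1 (mod 35) ✓

23⁻¹ ≡ 32 (mod 35)


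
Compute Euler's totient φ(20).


φ(n) = count of k ∈ {1,...,n} with gcd(k,n)=1
Coprimes to 20: {1, 3, 7, 9, 11, 13, 17, 19}
Count: 8

φ(20) = 8


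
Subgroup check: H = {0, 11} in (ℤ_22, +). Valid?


Subgroup test for H = {0, 11} in (ℤ_22, +):
(1) 0 ∈ H? Yes
(2) Closure: for all a,b ∈ H, (a+b) mod 22 ∈ H? Yes
(3) Inverses: for all a ∈ H, -a mod 22 ∈ H? Yes

Yes, H is a subgroup of ℤ_22


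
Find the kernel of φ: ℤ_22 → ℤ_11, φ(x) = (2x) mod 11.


Kernel = preimage of identity
ker(φ) = {x ∈ ℤ_22 : 2x ≡ 0 (mod 11)}. Since 11 | 22, φ is well-defined. The kernel is the cyclic subgroup ⟨11⟩ of ℤ_22 (order 2), i.e. {0, 11}

ker(φ) = {0, 11}


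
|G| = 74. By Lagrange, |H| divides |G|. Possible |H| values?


Lagrange's theorem: |H| divides |G|
|G| = 74
Divisors of 74: 1, 2, 37, 74

Possible subgroup orders: {1, 2, 37, 74}


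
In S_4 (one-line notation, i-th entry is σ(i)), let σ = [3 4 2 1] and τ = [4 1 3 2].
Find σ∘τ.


σ∘τ: apply τ first, then σ
1 →τ 4 →σ 1
2 →τ 1 →σ 3
3 →τ 3 →σ 2
4 →τ 2 →σ 4

σ∘τ = [1 3 2 4]


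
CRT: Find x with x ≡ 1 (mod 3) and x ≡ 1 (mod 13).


m₁ = 3, m₂ = 13, gcd = 1, so CRT applies. M = m₁·m₂ = 39
Let M₁ = M/m₁ = 13, M₂ = M/m₂ = 3
Find y₁ ≡ M₁⁻¹ (mod m₁): 13⁻¹ ≡ 1 (mod 3)
Find y₂ ≡ M₂⁻¹ (mod m₂): 3⁻¹ ≡ 9 (mod 13)
x = a₁·M₁·y₁ + a₂·M₂·y₂ = 1·13·1 + 1·3·9 = 40
Reduce mod 39: x ≡ 1
Check: 1 mod 3 = 1 ✓, 1 mod 13 = 1 ✓

x ≡ 1 (mod 39)


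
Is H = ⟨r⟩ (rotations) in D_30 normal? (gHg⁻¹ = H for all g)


H = ⟨r⟩ (rotations) in D_30
The rotation subgroup ⟨r⟩ has index 2 in D_30, so it is normal

Yes, normal subgroup


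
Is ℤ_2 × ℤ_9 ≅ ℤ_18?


Comparing ℤ_2 × ℤ_9 and ℤ_18:
gcd(2,9) = 1, so ℤ_2 × ℤ_9 ≅ ℤ_18 (CRT)

Yes, ℤ_2 × ℤ_9 ≅ ℤ_18


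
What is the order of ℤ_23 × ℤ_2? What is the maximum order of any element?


|ℤ_23 × ℤ_2| = 23 × 2 = 46
Max element order = lcm(23,2) = 46
Cyclic? Yes (gcd=1)

|ℤ_23×ℤ_2| = 46, max element order = 46


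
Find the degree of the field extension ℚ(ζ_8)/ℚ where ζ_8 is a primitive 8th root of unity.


[ℚ(ζ_n):ℚ] = deg Φ_n(x) = φ(n). Here φ(8) = 4

[ℚ(ζ_8)/ℚ where ζ_8 is a primitive 8th root of unity] = 4


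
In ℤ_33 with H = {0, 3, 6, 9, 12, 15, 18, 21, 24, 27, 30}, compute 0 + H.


0 + H = {0 + h (mod 33) : h ∈ H}
0+0=0, 0+3=3, 0+6=6, 0+9=9, 0+12=12, 0+15=15, 0+18=18, 0+21=21, 0+24=24, 0+27=27, 0+30=30

0 + H = {0, 3, 6, 9, 12, 15, 18, 21, 24, 27, 30}


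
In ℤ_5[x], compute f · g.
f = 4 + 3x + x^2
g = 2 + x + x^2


Expand and collect like terms; reduce coefficients mod 5:
x^0: 4·2 = 8 ≡ 3 (mod 5)
x^1: 4·1 + 3·2 = 10 ≡ 0 (mod 5)
x^2: 4·1 + 3·1 + 1·2 = 9 ≡ 4 (mod 5)
x^3: 3·1 + 1·1 = 4 ≡ 4 (mod 5)
x^4: 1·1 = 1 ≡ 1 (mod 5)
Result: 3 + 4x^2 + 4x^3 + x^4

f · g = 3 + 4x^2 + 4x^3 + x^4


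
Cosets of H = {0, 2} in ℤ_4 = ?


H = {0, 2}, |H| = 2
Number of cosets = |G|/|H| = 4/2 = 2
0 + H = {0, 2}
1 + H = {1, 3}

Cosets: 0+H={0,2}; 1+H={1,3}


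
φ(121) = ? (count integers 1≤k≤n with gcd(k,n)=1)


Factor n: 121 = 11^2
φ(n) = n · ∏(1 - 1/p) over distinct primes p | n
φ(121) = 121 · (1 - 1/11) = 110

φ(121) = 110


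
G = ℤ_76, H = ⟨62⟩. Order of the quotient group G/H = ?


|⟨62⟩| = n / gcd(62, 76) = 76 / 2 = 38
H is normal (ℤ_76 is abelian).
|G/H| = |G| / |H| = 76 / 38 = 2

|G/H| = 2


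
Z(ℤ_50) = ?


Z(G) = {g ∈ G | gx = xg for all x ∈ G}
ℤ_50 is abelian, so Z(G) = G

Z(ℤ_50) = ℤ_50


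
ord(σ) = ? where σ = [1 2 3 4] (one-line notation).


Cycle decomposition: identity (all elements fixed)
Order = 1 (identity has order 1)

ord(σ) = 1


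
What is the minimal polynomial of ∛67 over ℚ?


∛67 satisfies x³ - 67 = 0, irreducible over ℚ (no rational root; 67 is not a perfect cube)

Minimal polynomial: x³ - 67


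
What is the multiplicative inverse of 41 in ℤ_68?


Use the extended Euclidean algorithm to write 1 = 41·s + 68·t; then s mod 68 is the inverse.
Euclidean algorithm:
  41 = 0·68 + 41
  68 = 1·41 + 27
  41 = 1·27 + 14
  27 = 1·14 + 13
  14 = 1·13 + 1
  13 = 13·1 + 0
gcd(41,68) = 1
Back-substitution gives: 41·(5) + 68·(-3) = 1
So 41⁻¹ ≡ 5 ≡ 5 (mod 68)
Check: 41 × 5 = 205 ≡ 1 (mod 68) ✓

41⁻¹ ≡ 5 (mod 68)


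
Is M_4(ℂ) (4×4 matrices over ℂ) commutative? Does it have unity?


Matrix multiplication is non-commutative for n ≥ 2; the identity matrix I is the unity; singular matrices give zero divisors, so not an integral domain
Commutative: No
Integral domain: No
Has unity: Yes

M_4(ℂ) (4×4 matrices over ℂ): Commutative=No, Unity=Yes


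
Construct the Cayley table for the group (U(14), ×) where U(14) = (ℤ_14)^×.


Elements: {1, 3, 5, 9, 11, 13}
Operation: multiplication mod 14
Entry (a, b) = (a × b) mod 14

Cayley table:
   |  1 |  3 |  5 |  9 | 11 | 13
 1 |  1 |  3 |  5 |  9 | 11 | 13
 3 |  3 |  9 |  1 | 13 |  5 | 11
 5 |  5 |  1 | 11 |  3 | 13 |  9
 9 |  9 | 13 |  3 | 11 |  1 |  5
11 | 11 |  5 | 13 |  1 |  9 |  3
13 | 13 | 11 |  9 |  5 |  3 |  1


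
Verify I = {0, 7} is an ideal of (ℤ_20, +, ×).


Check ideal conditions for I = {0, 7} in ℤ_20:
(1) I is an additive subgroup? No
(2) For r ∈ ℤ_20 and a ∈ I: r·a ∈ I? No  [counterexample: r=2, a=7, r·a mod 20 = 14 ∉ I]

No, I is not an ideal of ℤ_20


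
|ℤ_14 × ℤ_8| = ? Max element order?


|ℤ_14 × ℤ_8| = 14 × 8 = 112
Max element order = lcm(14,8) = 56
Cyclic? No (gcd=2)

|ℤ_14×ℤ_8| = 112, max element order = 56


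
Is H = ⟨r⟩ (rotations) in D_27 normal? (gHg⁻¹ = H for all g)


H = ⟨r⟩ (rotations) in D_27
The rotation subgroup ⟨r⟩ has index 2 in D_27, so it is normal

Yes, normal subgroup


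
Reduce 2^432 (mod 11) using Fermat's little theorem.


Fermat's little theorem: if p is prime and gcd(a,p)=1, then a^(p-1) ≡ 1 (mod p)
p = 11 is prime, gcd(2,11) = 1
Reduce exponent: 432 mod 10 = 2
So 2^432 ≡ 2^2 (mod 11)
2^2 mod 11 = 4

2^432 ≡ 4 (mod 11)


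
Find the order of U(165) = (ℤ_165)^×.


U(n) is the group of units mod n; |U(n)| = φ(n)
|U(165)| = φ(165) = 80

|U(165) = (ℤ_165)^×| = 80


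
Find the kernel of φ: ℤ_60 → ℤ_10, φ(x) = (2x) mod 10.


Kernel = preimage of identity
ker(φ) = {x ∈ ℤ_60 : 2x ≡ 0 (mod 10)}. Since 10 | 60, φ is well-defined. The kernel is the cyclic subgroup ⟨5⟩ of ℤ_60 (order 12), i.e. {0, 5, 10, 15, 20, 25, 30, 35, 40, 45, 50, 55}

ker(φ) = {0, 5, 10, 15, 20, 25, 30, 35, 40, 45, 50, 55}


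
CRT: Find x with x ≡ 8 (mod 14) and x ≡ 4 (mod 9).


m₁ = 14, m₂ = 9, gcd = 1, so CRT applies. M = m₁·m₂ = 126
Let M₁ = M/m₁ = 9, M₂ = M/m₂ = 14
Find y₁ ≡ M₁⁻¹ (mod m₁): 9⁻¹ ≡ 11 (mod 14)
Find y₂ ≡ M₂⁻¹ (mod m₂): 14⁻¹ ≡ 2 (mod 9)
x = a₁·M₁·y₁ + a₂·M₂·y₂ = 8·9·11 + 4·14·2 = 904
Reduce mod 126: x ≡ 22
Check: 22 mod 14 = 8 ✓, 22 mod 9 = 4 ✓

x ≡ 22 (mod 126)


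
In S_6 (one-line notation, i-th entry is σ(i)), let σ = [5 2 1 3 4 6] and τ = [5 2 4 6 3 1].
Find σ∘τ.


σ∘τ: apply τ first, then σ
1 →τ 5 →σ 4
2 →τ 2 →σ 2
3 →τ 4 →σ 3
4 →τ 6 →σ 6
5 →τ 3 →σ 1
6 →τ 1 →σ 5

σ∘τ = [4 2 3 6 1 5]


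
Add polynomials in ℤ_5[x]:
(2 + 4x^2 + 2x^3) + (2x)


Add coefficients mod 5:
x^0: 2 + 0 = 2 (mod 5)
x^1: 0 + 2 = 2 (mod 5)
x^2: 4 + 0 = 4 (mod 5)
x^3: 2 + 0 = 2 (mod 5)
Result: 2 + 2x + 4x^2 + 2x^3

f + g = 2 + 2x + 4x^2 + 2x^3


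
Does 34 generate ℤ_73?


g generates ℤ_n iff gcd(g, n) = 1
gcd(34, 73) = 1
Since gcd = 1, 34 is a generator.

Yes, 34 generates ℤ_73


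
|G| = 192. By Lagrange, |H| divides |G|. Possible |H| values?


Lagrange's theorem: |H| divides |G|
|G| = 192
Divisors of 192: 1, 2, 3, 4, 6, 8, 12, 16, 24, 32, 48, 64, 96, 192

Possible subgroup orders: {1, 2, 3, 4, 6, 8, 12, 16, 24, 32, 48, 64, 96, 192}


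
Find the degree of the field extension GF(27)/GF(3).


GF(27) = GF(3^3), so the extension degree is 3

[GF(27)/GF(3)] = 3


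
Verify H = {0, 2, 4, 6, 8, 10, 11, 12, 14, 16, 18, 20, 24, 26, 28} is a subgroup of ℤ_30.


Subgroup test for H = {0, 2, 4, 6, 8, 10, 11, 12, 14, 16, 18, 20, 24, 26, 28} in (ℤ_30, +):
(1) 0 ∈ H? Yes
(2) Closure: for all a,b ∈ H, (a+b) mod 30 ∈ H? No  [counterexample: 2 + 11 = 13 ∉ H]
(3) Inverses: for all a ∈ H, -a mod 30 ∈ H? No

No, H is not a subgroup of ℤ_30


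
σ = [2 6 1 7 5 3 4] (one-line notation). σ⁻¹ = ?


To find σ⁻¹, swap domain and range:
σ(1) = 2 → σ⁻¹(2) = 1
σ(2) = 6 → σ⁻¹(6) = 2
σ(3) = 1 → σ⁻¹(1) = 3
σ(4) = 7 → σ⁻¹(7) = 4
σ(5) = 5 → σ⁻¹(5) = 5
σ(6) = 3 → σ⁻¹(3) = 6
σ(7) = 4 → σ⁻¹(4) = 7

σ⁻¹ = [3 1 6 7 5 2 4]


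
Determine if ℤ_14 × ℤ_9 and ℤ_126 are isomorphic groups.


Comparing ℤ_14 × ℤ_9 and ℤ_126:
gcd(14,9) = 1, so ℤ_14 × ℤ_9 ≅ ℤ_126 (CRT)

Yes, ℤ_14 × ℤ_9 ≅ ℤ_126


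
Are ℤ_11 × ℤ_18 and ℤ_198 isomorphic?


Comparing ℤ_11 × ℤ_18 and ℤ_198:
gcd(11,18) = 1, so ℤ_11 × ℤ_18 ≅ ℤ_198 (CRT)

Yes, ℤ_11 × ℤ_18 ≅ ℤ_198


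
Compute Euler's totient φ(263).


Factor n: 263 = 263
φ(n) = n · ∏(1 - 1/p) over distinct primes p | n
φ(263) = 263 · (1 - 1/263) = 262

φ(263) = 262


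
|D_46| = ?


|D_n| = 2n (n rotations and n reflections)
|D_46| = 2×46 = 92

|D_46| = 92


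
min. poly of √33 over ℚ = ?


√33 satisfies x² - 33 = 0, irreducible over ℚ since 33 is squarefree

Minimal polynomial: x² - 33


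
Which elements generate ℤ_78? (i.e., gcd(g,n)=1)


g generates ℤ_n iff gcd(g,n) = 1
Prime factors of 78: 2, 3, 13
Generators are g ∈ {1,...,77} not divisible by any of these primes.
Generators: {1, 5, 7, 11, 17, 19, 23, 25, 29, 31, 35, 37, 41, 43, 47, 49, 53, 55, 59, 61, 67, 71, 73, 77}
Number of generators = φ(78) = 24

Generators of ℤ_78 = {1, 5, 7, 11, 17, 19, 23, 25, 29, 31, 35, 37, 41, 43, 47, 49, 53, 55, 59, 61, 67, 71, 73, 77}


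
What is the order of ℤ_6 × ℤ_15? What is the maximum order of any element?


|ℤ_6 × ℤ_15| = 6 × 15 = 90
Max element order = lcm(6,15) = 30
Cyclic? No (gcd=3)

|ℤ_6×ℤ_15| = 90, max element order = 30


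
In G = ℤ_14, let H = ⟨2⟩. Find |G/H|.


|⟨2⟩| = n / gcd(2, 14) = 14 / 2 = 7
H is normal (ℤ_14 is abelian).
|G/H| = |G| / |H| = 14 / 7 = 2

|G/H| = 2


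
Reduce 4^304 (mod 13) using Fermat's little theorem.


Fermat's little theorem: if p is prime and gcd(a,p)=1, then a^(p-1) ≡ 1 (mod p)
p = 13 is prime, gcd(4,13) = 1
Reduce exponent: 304 mod 12 = 4
So 4^304 ≡ 4^4 (mod 13)
4^4 mod 13 = 9

4^304 ≡ 9 (mod 13)


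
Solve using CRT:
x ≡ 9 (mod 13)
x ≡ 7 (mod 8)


m₁ = 13, m₂ = 8, gcd = 1, so CRT applies. M = m₁·m₂ = 104
Let M₁ = M/m₁ = 8, M₂ = M/m₂ = 13
Find y₁ ≡ M₁⁻¹ (mod m₁): 8⁻¹ ≡ 5 (mod 13)
Find y₂ ≡ M₂⁻¹ (mod m₂): 13⁻¹ ≡ 5 (mod 8)
x = a₁·M₁·y₁ + a₂·M₂·y₂ = 9·8·5 + 7·13·5 = 815
Reduce mod 104: x ≡ 87
Check: 87 mod 13 = 9 ✓, 87 mod 8 = 7 ✓

x ≡ 87 (mod 104)


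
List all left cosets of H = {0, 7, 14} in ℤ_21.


H = {0, 7, 14}, |H| = 3
Number of cosets = |G|/|H| = 21/3 = 7
0 + H = {0, 7, 14}
1 + H = {1, 8, 15}
2 + H = {2, 9, 16}
3 + H = {3, 10, 17}
4 + H = {4, 11, 18}
5 + H = {5, 12, 19}
6 + H = {6, 13, 20}

Cosets: 0+H={0,7,14}; 1+H={1,8,15}; 2+H={2,9,16}; 3+H={3,10,17}; 4+H={4,11,18}; 5+H={5,12,19}; 6+H={6,13,20}


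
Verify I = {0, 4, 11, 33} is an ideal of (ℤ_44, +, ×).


Check ideal conditions for I = {0, 4, 11, 33} in ℤ_44:
(1) I is an additive subgroup? No
(2) For r ∈ ℤ_44 and a ∈ I: r·a ∈ I? No  [counterexample: r=2, a=4, r·a mod 44 = 8 ∉ I]

No, I is not an ideal of ℤ_44


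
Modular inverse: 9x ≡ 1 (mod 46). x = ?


Use the extended Euclidean algorithm to write 1 = 9·s + 46·t; then s mod 46 is the inverse.
Euclidean algorithm:
  9 = 0·46 + 9
  46 = 5·9 + 1
  9 = 9·1 + 0
gcd(9,46) = 1
Back-substitution gives: 9·(-5) + 46·(1) = 1
So 9⁻¹ ≡ -5 ≡ 41 (mod 46)
Check: 9 × 41 = 369 ≡ 1 (mod 46) ✓

9⁻¹ ≡ 41 (mod 46)


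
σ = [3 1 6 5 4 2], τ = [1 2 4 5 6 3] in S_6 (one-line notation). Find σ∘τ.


σ∘τ: apply τ first, then σ
1 →τ 1 →σ 3
2 →τ 2 →σ 1
3 →τ 4 →σ 5
4 →τ 5 →σ 4
5 →τ 6 →σ 2
6 →τ 3 →σ 6

σ∘τ = [3 1 5 4 2 6]


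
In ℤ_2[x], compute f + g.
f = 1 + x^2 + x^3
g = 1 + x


Add coefficients mod 2:
x^0: 1 + 1 = 0 (mod 2)
x^1: 0 + 1 = 1 (mod 2)
x^2: 1 + 0 = 1 (mod 2)
x^3: 1 + 0 = 1 (mod 2)
Result: x + x^2 + x^3

f + g = x + x^2 + x^3
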